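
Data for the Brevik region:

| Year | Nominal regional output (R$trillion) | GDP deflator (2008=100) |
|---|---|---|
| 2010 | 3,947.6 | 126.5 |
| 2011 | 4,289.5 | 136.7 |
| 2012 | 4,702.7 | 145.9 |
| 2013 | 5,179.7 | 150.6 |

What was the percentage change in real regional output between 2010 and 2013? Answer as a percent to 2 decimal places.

10.21%

Real regional output 2010 = 3947.6/1.265 = 3120.63.
Real regional output 2013 = 5179.7/1.506 = 3439.38.
Change = 3439.38/3120.63 − 1 = 0.1021.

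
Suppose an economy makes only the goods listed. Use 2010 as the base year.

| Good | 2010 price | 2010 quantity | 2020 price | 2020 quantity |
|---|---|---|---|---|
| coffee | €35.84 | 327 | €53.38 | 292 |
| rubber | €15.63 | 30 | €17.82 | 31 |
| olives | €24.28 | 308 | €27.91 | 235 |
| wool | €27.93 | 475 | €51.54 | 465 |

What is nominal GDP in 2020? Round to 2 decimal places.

€46664.33

Nominal GDP 2020 = Σ (p_2020 × q_2020) = 53.38·292 + 17.82·31 + 27.91·235 + 51.54·465 = 46664.33.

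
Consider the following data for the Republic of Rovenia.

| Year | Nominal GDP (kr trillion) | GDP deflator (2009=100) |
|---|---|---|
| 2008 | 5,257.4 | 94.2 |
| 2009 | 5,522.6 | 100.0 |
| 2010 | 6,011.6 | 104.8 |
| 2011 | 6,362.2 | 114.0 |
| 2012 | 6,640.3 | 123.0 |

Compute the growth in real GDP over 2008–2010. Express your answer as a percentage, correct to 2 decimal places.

Real GDP 2008 = 5257.4/0.942 = 5581.10.
Real GDP 2010 = 6011.6/1.048 = 5736.26.
Change = 5736.26/5581.10 − 1 = 0.0278.

2.78%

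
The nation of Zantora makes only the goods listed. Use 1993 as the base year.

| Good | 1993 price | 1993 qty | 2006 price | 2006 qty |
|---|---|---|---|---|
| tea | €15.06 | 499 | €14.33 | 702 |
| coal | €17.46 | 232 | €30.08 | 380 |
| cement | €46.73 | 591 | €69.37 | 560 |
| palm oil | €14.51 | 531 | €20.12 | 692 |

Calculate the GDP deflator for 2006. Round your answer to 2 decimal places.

Nominal GDP 2006 = 14.33·702 + 30.08·380 + 69.37·560 + 20.12·692 = 74260.30.
Real GDP 2006 (at 1993 prices) = 15.06·702 + 17.46·380 + 46.73·560 + 14.51·692 = 53416.64.
Deflator = Nominal/Real × 100 = 74260.30/53416.64 × 100 = 139.021.

139.02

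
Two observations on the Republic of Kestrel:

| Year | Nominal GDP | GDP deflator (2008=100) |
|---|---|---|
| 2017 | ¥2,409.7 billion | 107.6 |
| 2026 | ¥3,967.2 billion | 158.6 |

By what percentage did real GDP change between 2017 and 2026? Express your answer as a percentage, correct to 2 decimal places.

11.69%

Real GDP 2017 = 2409.7 / 1.076 = 2239.50.
Real GDP 2026 = 3967.2 / 1.586 = 2501.39.
Real growth = 2501.39 / 2239.50 − 1 = 0.1169.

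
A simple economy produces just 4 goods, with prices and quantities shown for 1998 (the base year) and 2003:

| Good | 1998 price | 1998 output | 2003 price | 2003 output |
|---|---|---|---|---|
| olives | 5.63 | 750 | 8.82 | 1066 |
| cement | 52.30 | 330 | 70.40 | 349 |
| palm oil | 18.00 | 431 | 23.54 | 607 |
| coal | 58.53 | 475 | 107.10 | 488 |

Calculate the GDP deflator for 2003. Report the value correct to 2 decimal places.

Nominal GDP 2003 = 8.82·1066 + 70.40·349 + 23.54·607 + 107.10·488 = 100525.30.
Real GDP 2003 (at 1998 prices) = 5.63·1066 + 52.30·349 + 18.00·607 + 58.53·488 = 63742.92.
Deflator = Nominal/Real × 100 = 100525.30/63742.92 × 100 = 157.704.

157.70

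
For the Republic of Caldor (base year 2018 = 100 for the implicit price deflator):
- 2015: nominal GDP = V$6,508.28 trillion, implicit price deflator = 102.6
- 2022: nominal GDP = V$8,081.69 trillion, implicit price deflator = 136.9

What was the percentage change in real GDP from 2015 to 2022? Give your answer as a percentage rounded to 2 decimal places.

Real GDP 2015 = 6508.28 / 1.026 = 6343.35.
Real GDP 2022 = 8081.69 / 1.369 = 5903.35.
Real growth = 5903.35 / 6343.35 − 1 = -0.0694.

-6.94%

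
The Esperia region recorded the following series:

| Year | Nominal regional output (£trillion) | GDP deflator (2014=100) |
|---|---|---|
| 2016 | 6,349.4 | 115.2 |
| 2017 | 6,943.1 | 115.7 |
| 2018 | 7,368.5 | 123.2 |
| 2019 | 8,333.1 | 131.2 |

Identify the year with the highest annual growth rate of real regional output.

2017

2017: real = 6943.1/1.157 = 6000.95; growth vs 2016 (5511.63) = 8.88%.
2018: real = 7368.5/1.232 = 5980.93; growth vs 2017 (6000.95) = -0.33%.
2019: real = 8333.1/1.312 = 6351.45; growth vs 2018 (5980.93) = 6.20%.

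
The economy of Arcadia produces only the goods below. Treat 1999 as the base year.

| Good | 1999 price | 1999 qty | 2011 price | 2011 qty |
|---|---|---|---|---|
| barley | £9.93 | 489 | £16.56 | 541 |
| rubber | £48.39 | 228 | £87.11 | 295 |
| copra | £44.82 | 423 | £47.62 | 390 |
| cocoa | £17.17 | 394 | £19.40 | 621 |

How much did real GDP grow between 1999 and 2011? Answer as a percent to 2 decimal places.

Real GDP 1999 = Nominal GDP 1999 = 9.93·489 + 48.39·228 + 44.82·423 + 17.17·394 = 41612.53.
Real GDP 2011 (at 1999 prices) = 9.93·541 + 48.39·295 + 44.82·390 + 17.17·621 = 47789.55.
Real growth = 47789.55/41612.53 − 1 = 0.1484.

14.84%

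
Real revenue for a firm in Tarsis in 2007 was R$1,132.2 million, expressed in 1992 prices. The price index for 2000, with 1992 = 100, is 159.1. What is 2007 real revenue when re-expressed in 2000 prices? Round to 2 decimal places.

R$1,801.33 million

Real revenue in 2000 prices = Real revenue in 1992 prices × (P_2000/P_1992) = 1132.2 × 1.591 = 1801.33.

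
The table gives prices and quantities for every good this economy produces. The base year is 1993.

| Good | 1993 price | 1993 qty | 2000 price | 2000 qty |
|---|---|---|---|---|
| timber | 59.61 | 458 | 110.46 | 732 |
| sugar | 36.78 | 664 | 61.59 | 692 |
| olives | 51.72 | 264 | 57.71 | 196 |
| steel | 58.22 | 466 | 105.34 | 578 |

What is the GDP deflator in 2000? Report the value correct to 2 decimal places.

Nominal GDP 2000 = 110.46·732 + 61.59·692 + 57.71·196 + 105.34·578 = 195674.68.
Real GDP 2000 (at 1993 prices) = 59.61·732 + 36.78·692 + 51.72·196 + 58.22·578 = 112874.56.
Deflator = Nominal/Real × 100 = 195674.68/112874.56 × 100 = 173.356.

173.36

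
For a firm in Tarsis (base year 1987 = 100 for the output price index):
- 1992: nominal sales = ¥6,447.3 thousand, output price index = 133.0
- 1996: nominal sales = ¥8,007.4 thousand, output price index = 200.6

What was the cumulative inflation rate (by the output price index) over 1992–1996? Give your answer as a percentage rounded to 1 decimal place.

Price-level change = 200.6 / 133.0 − 1 = 0.5083.

50.8%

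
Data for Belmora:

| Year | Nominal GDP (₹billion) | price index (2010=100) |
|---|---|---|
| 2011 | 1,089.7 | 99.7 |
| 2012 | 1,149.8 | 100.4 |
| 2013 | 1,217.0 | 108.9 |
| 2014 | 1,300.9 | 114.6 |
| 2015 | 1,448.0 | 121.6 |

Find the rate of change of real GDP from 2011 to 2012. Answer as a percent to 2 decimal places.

Real GDP 2011 = 1089.7/0.997 = 1092.98.
Real GDP 2012 = 1149.8/1.004 = 1145.22.
Change = 1145.22/1092.98 − 1 = 0.0478.

4.78%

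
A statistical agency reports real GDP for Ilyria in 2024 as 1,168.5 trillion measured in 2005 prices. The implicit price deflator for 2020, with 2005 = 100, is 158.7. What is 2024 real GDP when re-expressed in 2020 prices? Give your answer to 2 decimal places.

1,854.41 trillion

Real GDP in 2020 prices = Real GDP in 2005 prices × (P_2020/P_2005) = 1168.5 × 1.587 = 1854.41.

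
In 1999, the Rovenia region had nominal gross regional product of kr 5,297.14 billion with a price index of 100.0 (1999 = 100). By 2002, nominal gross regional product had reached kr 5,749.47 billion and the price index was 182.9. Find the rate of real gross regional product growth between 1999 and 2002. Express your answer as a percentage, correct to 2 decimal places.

-40.66%

Real gross regional product 1999 = 5297.14 / 1.000 = 5297.14.
Real gross regional product 2002 = 5749.47 / 1.829 = 3143.50.
Real growth = 3143.50 / 5297.14 − 1 = -0.4066.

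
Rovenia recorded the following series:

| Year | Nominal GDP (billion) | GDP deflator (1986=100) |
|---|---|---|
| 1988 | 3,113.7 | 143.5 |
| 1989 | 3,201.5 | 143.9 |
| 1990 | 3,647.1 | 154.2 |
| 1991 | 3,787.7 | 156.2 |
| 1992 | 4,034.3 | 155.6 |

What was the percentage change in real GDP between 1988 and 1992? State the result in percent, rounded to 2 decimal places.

Real GDP 1988 = 3113.7/1.435 = 2169.83.
Real GDP 1992 = 4034.3/1.556 = 2592.74.
Change = 2592.74/2169.83 − 1 = 0.1949.

19.49%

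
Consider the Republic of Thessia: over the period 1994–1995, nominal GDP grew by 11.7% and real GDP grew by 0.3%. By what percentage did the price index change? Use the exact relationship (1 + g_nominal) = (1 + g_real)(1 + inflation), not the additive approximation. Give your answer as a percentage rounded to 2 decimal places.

11.37%

(1 + g_nom) = (1 + g_real)(1 + π), so π = 1.1170 / 1.0030 − 1 = 0.11366.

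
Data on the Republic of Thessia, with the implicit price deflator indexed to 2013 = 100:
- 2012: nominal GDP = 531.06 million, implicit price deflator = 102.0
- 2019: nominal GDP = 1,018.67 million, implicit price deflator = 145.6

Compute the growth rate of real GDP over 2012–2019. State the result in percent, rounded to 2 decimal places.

34.38%

Deflate each year: 2012 → 531.06/1.020 = 520.65; 2019 → 1018.67/1.456 = 699.64.
So real GDP changed by 699.64/520.65 − 1 = 0.3438, i.e. 34.38%.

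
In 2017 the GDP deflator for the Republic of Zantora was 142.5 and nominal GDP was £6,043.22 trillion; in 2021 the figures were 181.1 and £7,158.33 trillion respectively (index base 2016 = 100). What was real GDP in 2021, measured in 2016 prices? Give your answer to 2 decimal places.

Real GDP = Nominal / (GDP deflator/100) = 7158.33 / 1.811 = 3952.69.

£3,952.69 trillion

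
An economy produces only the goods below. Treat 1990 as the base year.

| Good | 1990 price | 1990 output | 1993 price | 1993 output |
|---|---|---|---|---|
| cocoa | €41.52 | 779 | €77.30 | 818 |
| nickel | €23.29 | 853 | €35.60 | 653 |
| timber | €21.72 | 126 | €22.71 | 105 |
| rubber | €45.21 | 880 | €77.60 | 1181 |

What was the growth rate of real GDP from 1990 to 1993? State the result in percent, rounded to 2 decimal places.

Real GDP 1990 = Nominal GDP 1990 = 41.52·779 + 23.29·853 + 21.72·126 + 45.21·880 = 94731.97.
Real GDP 1993 (at 1990 prices) = 41.52·818 + 23.29·653 + 21.72·105 + 45.21·1181 = 104845.34.
Real growth = 104845.34/94731.97 − 1 = 0.1068.

10.68%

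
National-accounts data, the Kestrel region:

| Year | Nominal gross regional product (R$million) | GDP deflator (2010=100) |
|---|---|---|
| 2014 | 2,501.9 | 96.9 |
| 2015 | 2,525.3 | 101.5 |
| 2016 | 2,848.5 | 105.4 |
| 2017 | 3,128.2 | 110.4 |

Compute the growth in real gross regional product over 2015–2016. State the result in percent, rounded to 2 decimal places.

8.62%

Real gross regional product 2015 = 2525.3/1.015 = 2487.98.
Real gross regional product 2016 = 2848.5/1.054 = 2702.56.
Change = 2702.56/2487.98 − 1 = 0.0862.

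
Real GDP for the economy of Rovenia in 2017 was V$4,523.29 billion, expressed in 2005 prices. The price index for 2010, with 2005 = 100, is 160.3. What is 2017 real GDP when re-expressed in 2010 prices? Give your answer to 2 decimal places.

Real GDP in 2010 prices = Real GDP in 2005 prices × (P_2010/P_2005) = 4523.29 × 1.603 = 7250.83.

V$7,250.83 billion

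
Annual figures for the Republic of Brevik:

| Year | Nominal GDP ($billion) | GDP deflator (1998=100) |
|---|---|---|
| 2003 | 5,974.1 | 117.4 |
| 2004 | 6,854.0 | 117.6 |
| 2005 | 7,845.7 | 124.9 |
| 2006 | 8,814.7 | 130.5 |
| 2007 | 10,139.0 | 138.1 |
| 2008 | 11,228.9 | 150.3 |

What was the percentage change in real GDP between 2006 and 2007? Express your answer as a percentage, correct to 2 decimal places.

8.69%

Real GDP 2006 = 8814.7/1.305 = 6754.56.
Real GDP 2007 = 10139.0/1.381 = 7341.78.
Change = 7341.78/6754.56 − 1 = 0.0869.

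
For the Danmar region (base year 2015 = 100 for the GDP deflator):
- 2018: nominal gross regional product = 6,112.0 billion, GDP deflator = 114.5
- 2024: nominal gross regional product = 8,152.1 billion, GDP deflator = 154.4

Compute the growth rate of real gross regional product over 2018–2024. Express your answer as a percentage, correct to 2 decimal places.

-1.09%

Real gross regional product 2018 = 6112.0 / 1.145 = 5337.99.
Real gross regional product 2024 = 8152.1 / 1.544 = 5279.86.
Real growth = 5279.86 / 5337.99 − 1 = -0.0109.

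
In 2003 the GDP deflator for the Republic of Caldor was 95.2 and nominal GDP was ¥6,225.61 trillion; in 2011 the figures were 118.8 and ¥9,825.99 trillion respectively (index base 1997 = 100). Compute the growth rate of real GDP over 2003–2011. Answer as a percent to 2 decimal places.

Real GDP 2003 = 6225.61 / 0.952 = 6539.51.
Real GDP 2011 = 9825.99 / 1.188 = 8271.04.
Real growth = 8271.04 / 6539.51 − 1 = 0.2648.

26.48%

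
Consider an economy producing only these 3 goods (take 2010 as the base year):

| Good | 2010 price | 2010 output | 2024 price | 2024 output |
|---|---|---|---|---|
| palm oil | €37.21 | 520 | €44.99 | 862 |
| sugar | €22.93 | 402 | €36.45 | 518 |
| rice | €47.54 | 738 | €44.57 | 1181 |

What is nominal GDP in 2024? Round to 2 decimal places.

Nominal GDP 2024 = Σ (p_2024 × q_2024) = 44.99·862 + 36.45·518 + 44.57·1181 = 110299.65.

€110299.65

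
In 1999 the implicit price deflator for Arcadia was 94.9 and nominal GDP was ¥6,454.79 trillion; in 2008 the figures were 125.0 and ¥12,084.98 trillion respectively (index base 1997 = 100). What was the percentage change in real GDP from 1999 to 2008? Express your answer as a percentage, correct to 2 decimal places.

42.14%

Real GDP 1999 = 6454.79 / 0.949 = 6801.68.
Real GDP 2008 = 12084.98 / 1.250 = 9667.98.
Real growth = 9667.98 / 6801.68 − 1 = 0.4214.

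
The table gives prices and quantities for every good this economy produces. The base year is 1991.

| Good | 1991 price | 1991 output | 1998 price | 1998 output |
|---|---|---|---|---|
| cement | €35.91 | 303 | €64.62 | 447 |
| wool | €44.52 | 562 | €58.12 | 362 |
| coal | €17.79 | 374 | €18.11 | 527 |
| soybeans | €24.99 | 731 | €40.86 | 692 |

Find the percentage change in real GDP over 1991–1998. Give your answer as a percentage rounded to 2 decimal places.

Real GDP 1991 = Nominal GDP 1991 = 35.91·303 + 44.52·562 + 17.79·374 + 24.99·731 = 60822.12.
Real GDP 1998 (at 1991 prices) = 35.91·447 + 44.52·362 + 17.79·527 + 24.99·692 = 58836.42.
Real growth = 58836.42/60822.12 − 1 = -0.0326.

-3.26%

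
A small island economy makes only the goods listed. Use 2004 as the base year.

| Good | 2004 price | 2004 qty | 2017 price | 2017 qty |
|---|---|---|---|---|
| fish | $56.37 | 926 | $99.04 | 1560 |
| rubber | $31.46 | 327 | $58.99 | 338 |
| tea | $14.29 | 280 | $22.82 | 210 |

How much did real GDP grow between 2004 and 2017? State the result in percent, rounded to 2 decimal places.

Real GDP 2004 = Nominal GDP 2004 = 56.37·926 + 31.46·327 + 14.29·280 = 66487.24.
Real GDP 2017 (at 2004 prices) = 56.37·1560 + 31.46·338 + 14.29·210 = 101571.58.
Real growth = 101571.58/66487.24 − 1 = 0.5277.

52.77%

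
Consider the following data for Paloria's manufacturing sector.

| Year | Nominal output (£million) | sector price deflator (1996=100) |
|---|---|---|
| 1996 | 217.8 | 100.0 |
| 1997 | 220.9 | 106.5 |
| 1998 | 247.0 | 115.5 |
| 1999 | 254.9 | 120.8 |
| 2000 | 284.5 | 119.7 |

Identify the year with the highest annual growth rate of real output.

2000

1997: real = 220.9/1.065 = 207.42; growth vs 1996 (217.80) = -4.77%.
1998: real = 247.0/1.155 = 213.85; growth vs 1997 (207.42) = 3.10%.
1999: real = 254.9/1.208 = 211.01; growth vs 1998 (213.85) = -1.33%.
2000: real = 284.5/1.197 = 237.68; growth vs 1999 (211.01) = 12.64%.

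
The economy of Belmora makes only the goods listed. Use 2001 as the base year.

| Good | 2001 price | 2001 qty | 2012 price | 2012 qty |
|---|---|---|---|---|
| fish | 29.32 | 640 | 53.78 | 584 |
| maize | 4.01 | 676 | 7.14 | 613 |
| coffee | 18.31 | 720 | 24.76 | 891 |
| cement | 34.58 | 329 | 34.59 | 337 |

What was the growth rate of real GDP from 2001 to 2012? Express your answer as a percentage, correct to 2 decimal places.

Real GDP 2001 = Nominal GDP 2001 = 29.32·640 + 4.01·676 + 18.31·720 + 34.58·329 = 46035.58.
Real GDP 2012 (at 2001 prices) = 29.32·584 + 4.01·613 + 18.31·891 + 34.58·337 = 47548.68.
Real growth = 47548.68/46035.58 − 1 = 0.0329.

3.29%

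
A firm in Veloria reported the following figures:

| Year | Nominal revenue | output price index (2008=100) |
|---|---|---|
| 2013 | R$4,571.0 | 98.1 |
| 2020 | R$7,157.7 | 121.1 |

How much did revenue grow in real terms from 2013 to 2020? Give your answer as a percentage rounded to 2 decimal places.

Real revenue 2013 = 4571.0 / 0.981 = 4659.53.
Real revenue 2020 = 7157.7 / 1.211 = 5910.57.
Real growth = 5910.57 / 4659.53 − 1 = 0.2685.

26.85%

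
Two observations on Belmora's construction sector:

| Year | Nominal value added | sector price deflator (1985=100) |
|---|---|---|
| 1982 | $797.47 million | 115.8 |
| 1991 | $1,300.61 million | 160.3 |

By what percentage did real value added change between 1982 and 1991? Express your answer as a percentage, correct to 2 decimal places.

Deflate each year: 1982 → 797.47/1.158 = 688.66; 1991 → 1300.61/1.603 = 811.36.
So real value added changed by 811.36/688.66 − 1 = 0.1782, i.e. 17.82%.

17.82%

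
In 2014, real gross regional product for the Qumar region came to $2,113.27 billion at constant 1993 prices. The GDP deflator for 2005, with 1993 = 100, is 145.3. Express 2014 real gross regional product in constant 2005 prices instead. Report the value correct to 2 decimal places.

$3,070.58 billion

Real gross regional product in 2005 prices = Real gross regional product in 1993 prices × (P_2005/P_1993) = 2113.27 × 1.453 = 3070.58.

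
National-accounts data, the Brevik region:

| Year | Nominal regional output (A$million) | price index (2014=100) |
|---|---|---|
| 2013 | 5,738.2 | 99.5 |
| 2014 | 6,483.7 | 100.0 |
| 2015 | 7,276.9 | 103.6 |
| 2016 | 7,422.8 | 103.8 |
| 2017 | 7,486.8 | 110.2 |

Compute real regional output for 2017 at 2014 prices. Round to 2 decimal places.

A$6,793.83 million

Real regional output 2017 = 7486.8 / 1.102 = 6793.83.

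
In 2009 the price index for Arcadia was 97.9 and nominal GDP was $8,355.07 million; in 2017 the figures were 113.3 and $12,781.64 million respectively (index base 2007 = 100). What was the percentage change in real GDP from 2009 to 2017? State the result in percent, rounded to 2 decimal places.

Deflate each year: 2009 → 8355.07/0.979 = 8534.29; 2017 → 12781.64/1.133 = 11281.24.
So real GDP changed by 11281.24/8534.29 − 1 = 0.3219, i.e. 32.19%.

32.19%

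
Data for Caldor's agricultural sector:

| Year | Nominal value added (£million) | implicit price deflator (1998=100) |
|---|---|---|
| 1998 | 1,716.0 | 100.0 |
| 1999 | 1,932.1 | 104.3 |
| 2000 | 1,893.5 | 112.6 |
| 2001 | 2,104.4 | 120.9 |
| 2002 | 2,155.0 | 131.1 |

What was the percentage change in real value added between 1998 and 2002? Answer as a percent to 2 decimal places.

-4.21%

Real value added 1998 = 1716.0/1.000 = 1716.00.
Real value added 2002 = 2155.0/1.311 = 1643.78.
Change = 1643.78/1716.00 − 1 = -0.0421.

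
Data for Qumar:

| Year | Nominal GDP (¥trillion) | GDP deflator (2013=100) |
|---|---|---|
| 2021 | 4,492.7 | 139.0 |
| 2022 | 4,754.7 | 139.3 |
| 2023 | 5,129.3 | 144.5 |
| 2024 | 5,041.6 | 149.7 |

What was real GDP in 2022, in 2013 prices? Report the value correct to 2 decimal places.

Real GDP 2022 = 4754.7 / 1.393 = 3413.28.

¥3,413.28 trillion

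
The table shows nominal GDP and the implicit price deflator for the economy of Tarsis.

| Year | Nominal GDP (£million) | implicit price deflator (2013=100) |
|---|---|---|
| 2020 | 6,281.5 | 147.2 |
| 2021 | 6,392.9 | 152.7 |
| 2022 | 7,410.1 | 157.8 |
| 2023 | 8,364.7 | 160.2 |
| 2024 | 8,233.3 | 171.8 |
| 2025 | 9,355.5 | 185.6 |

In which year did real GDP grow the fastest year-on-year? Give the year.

2022

2021: real = 6392.9/1.527 = 4186.57; growth vs 2020 (4267.32) = -1.89%.
2022: real = 7410.1/1.578 = 4695.88; growth vs 2021 (4186.57) = 12.17%.
2023: real = 8364.7/1.602 = 5221.41; growth vs 2022 (4695.88) = 11.19%.
2024: real = 8233.3/1.718 = 4792.37; growth vs 2023 (5221.41) = -8.22%.
2025: real = 9355.5/1.856 = 5040.68; growth vs 2024 (4792.37) = 5.18%.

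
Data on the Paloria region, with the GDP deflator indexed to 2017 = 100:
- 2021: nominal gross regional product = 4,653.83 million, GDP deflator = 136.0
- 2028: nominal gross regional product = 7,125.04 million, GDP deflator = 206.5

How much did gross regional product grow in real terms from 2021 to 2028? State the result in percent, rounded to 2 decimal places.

Deflate each year: 2021 → 4653.83/1.360 = 3421.93; 2028 → 7125.04/2.065 = 3450.38.
So real gross regional product changed by 3450.38/3421.93 − 1 = 0.0083, i.e. 0.83%.

0.83%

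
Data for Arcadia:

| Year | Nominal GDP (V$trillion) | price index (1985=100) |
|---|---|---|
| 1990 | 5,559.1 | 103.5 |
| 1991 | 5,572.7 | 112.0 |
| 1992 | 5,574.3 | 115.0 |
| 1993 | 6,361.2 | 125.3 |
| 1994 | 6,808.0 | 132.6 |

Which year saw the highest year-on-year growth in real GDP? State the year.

1991: real = 5572.7/1.120 = 4975.63; growth vs 1990 (5371.11) = -7.36%.
1992: real = 5574.3/1.150 = 4847.22; growth vs 1991 (4975.63) = -2.58%.
1993: real = 6361.2/1.253 = 5076.78; growth vs 1992 (4847.22) = 4.74%.
1994: real = 6808.0/1.326 = 5134.24; growth vs 1993 (5076.78) = 1.13%.

1993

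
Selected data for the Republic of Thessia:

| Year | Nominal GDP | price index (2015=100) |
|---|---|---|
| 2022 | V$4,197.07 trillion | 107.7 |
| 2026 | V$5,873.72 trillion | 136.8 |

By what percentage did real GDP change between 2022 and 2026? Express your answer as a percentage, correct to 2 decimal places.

10.18%

Real GDP 2022 = 4197.07 / 1.077 = 3897.00.
Real GDP 2026 = 5873.72 / 1.368 = 4293.65.
Real growth = 4293.65 / 3897.00 − 1 = 0.1018.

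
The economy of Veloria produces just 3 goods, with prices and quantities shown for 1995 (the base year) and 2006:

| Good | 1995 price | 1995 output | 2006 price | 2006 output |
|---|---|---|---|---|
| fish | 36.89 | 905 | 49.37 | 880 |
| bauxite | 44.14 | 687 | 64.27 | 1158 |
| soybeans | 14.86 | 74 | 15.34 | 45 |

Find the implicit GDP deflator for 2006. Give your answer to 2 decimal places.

140.73

Nominal GDP 2006 = 49.37·880 + 64.27·1158 + 15.34·45 = 118560.56.
Real GDP 2006 (at 1995 prices) = 36.89·880 + 44.14·1158 + 14.86·45 = 84246.02.
Deflator = Nominal/Real × 100 = 118560.56/84246.02 × 100 = 140.731.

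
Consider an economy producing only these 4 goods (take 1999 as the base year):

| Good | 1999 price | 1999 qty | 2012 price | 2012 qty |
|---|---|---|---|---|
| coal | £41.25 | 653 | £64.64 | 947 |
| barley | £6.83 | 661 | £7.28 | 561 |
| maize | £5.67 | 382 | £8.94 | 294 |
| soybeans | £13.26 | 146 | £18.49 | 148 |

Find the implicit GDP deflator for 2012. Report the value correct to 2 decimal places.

151.88

Nominal GDP 2012 = 64.64·947 + 7.28·561 + 8.94·294 + 18.49·148 = 70663.04.
Real GDP 2012 (at 1999 prices) = 41.25·947 + 6.83·561 + 5.67·294 + 13.26·148 = 46524.84.
Deflator = Nominal/Real × 100 = 70663.04/46524.84 × 100 = 151.882.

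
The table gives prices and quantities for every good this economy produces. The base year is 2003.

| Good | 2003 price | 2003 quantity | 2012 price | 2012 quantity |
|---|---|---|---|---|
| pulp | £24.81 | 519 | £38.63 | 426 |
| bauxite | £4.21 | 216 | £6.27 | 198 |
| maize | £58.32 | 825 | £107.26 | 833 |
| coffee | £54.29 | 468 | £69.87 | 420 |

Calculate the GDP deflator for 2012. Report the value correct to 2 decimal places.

164.75

Nominal GDP 2012 = 38.63·426 + 6.27·198 + 107.26·833 + 69.87·420 = 136390.82.
Real GDP 2012 (at 2003 prices) = 24.81·426 + 4.21·198 + 58.32·833 + 54.29·420 = 82785.00.
Deflator = Nominal/Real × 100 = 136390.82/82785.00 × 100 = 164.753.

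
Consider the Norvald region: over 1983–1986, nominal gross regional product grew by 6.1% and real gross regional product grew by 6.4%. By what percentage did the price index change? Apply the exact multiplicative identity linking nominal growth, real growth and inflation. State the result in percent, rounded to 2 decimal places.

(1 + g_nom) = (1 + g_real)(1 + π), so π = 1.0610 / 1.0640 − 1 = -0.00282.

-0.28%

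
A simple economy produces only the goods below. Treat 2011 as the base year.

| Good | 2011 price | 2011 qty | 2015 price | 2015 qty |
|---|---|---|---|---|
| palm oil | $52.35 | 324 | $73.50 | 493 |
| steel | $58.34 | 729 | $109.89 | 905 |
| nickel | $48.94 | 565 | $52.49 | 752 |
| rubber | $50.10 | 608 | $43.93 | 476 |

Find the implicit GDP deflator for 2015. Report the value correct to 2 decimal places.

Nominal GDP 2015 = 73.50·493 + 109.89·905 + 52.49·752 + 43.93·476 = 196069.11.
Real GDP 2015 (at 2011 prices) = 52.35·493 + 58.34·905 + 48.94·752 + 50.10·476 = 139256.73.
Deflator = Nominal/Real × 100 = 196069.11/139256.73 × 100 = 140.797.

140.80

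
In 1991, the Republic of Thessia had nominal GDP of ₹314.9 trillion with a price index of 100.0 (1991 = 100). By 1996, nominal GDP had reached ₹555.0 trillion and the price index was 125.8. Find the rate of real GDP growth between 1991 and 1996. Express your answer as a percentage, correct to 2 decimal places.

Real GDP 1991 = 314.9 / 1.000 = 314.90.
Real GDP 1996 = 555.0 / 1.258 = 441.18.
Real growth = 441.18 / 314.90 − 1 = 0.4010.

40.10%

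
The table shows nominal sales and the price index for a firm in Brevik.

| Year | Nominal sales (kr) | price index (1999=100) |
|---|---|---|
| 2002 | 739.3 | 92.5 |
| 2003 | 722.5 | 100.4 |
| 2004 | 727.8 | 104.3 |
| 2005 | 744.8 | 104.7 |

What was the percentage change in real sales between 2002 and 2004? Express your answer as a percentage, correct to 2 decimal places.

-12.69%

Real sales 2002 = 739.3/0.925 = 799.24.
Real sales 2004 = 727.8/1.043 = 697.79.
Change = 697.79/799.24 − 1 = -0.1269.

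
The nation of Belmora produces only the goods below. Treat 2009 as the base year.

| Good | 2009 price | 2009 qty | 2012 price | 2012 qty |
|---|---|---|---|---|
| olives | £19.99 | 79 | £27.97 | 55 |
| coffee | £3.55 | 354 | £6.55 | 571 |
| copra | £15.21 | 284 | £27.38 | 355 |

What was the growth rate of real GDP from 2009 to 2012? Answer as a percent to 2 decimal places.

Real GDP 2009 = Nominal GDP 2009 = 19.99·79 + 3.55·354 + 15.21·284 = 7155.55.
Real GDP 2012 (at 2009 prices) = 19.99·55 + 3.55·571 + 15.21·355 = 8526.05.
Real growth = 8526.05/7155.55 − 1 = 0.1915.

19.15%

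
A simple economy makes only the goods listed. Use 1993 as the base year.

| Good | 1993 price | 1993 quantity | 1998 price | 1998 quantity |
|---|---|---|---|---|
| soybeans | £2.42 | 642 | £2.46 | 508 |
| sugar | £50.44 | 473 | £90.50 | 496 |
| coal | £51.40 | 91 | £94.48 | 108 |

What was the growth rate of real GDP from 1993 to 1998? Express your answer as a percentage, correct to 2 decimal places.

Real GDP 1993 = Nominal GDP 1993 = 2.42·642 + 50.44·473 + 51.40·91 = 30089.16.
Real GDP 1998 (at 1993 prices) = 2.42·508 + 50.44·496 + 51.40·108 = 31798.80.
Real growth = 31798.80/30089.16 − 1 = 0.0568.

5.68%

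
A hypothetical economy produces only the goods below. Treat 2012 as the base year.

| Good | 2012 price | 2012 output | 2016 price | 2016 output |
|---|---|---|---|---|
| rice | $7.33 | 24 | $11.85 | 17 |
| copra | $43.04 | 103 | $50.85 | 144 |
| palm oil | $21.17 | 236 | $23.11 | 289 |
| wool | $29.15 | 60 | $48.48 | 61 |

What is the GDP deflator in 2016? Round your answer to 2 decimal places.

Nominal GDP 2016 = 11.85·17 + 50.85·144 + 23.11·289 + 48.48·61 = 17159.92.
Real GDP 2016 (at 2012 prices) = 7.33·17 + 43.04·144 + 21.17·289 + 29.15·61 = 14218.65.
Deflator = Nominal/Real × 100 = 17159.92/14218.65 × 100 = 120.686.

120.69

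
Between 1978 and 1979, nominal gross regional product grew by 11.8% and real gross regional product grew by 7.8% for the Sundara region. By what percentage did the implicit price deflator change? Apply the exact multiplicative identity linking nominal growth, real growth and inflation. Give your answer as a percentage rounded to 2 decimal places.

3.71%

(1 + g_nom) = (1 + g_real)(1 + π), so π = 1.1180 / 1.0780 − 1 = 0.03711.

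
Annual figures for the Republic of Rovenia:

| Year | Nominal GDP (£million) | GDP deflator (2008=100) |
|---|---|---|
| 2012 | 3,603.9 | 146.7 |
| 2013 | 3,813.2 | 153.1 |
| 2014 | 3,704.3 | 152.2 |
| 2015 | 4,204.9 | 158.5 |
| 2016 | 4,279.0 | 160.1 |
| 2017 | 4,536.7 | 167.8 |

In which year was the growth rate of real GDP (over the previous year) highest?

2013: real = 3813.2/1.531 = 2490.66; growth vs 2012 (2456.65) = 1.38%.
2014: real = 3704.3/1.522 = 2433.84; growth vs 2013 (2490.66) = -2.28%.
2015: real = 4204.9/1.585 = 2652.93; growth vs 2014 (2433.84) = 9.00%.
2016: real = 4279.0/1.601 = 2672.70; growth vs 2015 (2652.93) = 0.75%.
2017: real = 4536.7/1.678 = 2703.64; growth vs 2016 (2672.70) = 1.16%.

2015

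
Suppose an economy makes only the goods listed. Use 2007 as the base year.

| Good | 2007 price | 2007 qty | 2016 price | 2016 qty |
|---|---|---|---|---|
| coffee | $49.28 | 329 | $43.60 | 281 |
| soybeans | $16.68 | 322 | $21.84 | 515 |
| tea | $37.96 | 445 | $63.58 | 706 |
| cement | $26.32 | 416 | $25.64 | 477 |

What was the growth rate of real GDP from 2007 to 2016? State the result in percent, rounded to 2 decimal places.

25.02%

Real GDP 2007 = Nominal GDP 2007 = 49.28·329 + 16.68·322 + 37.96·445 + 26.32·416 = 49425.40.
Real GDP 2016 (at 2007 prices) = 49.28·281 + 16.68·515 + 37.96·706 + 26.32·477 = 61792.28.
Real growth = 61792.28/49425.40 − 1 = 0.2502.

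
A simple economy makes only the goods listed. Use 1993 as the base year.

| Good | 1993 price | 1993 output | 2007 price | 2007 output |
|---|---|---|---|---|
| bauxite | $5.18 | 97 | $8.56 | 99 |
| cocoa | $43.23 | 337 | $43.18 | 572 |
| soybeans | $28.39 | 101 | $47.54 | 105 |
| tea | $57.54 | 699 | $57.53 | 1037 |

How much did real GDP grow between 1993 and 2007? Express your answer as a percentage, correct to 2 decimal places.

51.12%

Real GDP 1993 = Nominal GDP 1993 = 5.18·97 + 43.23·337 + 28.39·101 + 57.54·699 = 58158.82.
Real GDP 2007 (at 1993 prices) = 5.18·99 + 43.23·572 + 28.39·105 + 57.54·1037 = 87890.31.
Real growth = 87890.31/58158.82 − 1 = 0.5112.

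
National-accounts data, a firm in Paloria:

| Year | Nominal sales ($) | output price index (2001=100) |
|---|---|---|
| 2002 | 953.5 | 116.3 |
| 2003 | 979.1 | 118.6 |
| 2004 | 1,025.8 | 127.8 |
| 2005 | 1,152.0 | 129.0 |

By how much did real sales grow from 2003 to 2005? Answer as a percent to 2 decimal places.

8.17%

Real sales 2003 = 979.1/1.186 = 825.55.
Real sales 2005 = 1152.0/1.290 = 893.02.
Change = 893.02/825.55 − 1 = 0.0817.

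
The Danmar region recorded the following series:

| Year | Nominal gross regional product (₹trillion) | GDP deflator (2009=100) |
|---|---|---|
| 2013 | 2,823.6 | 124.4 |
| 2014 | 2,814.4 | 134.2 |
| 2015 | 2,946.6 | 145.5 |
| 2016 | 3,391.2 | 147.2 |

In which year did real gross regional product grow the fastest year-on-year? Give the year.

2014: real = 2814.4/1.342 = 2097.17; growth vs 2013 (2269.77) = -7.60%.
2015: real = 2946.6/1.455 = 2025.15; growth vs 2014 (2097.17) = -3.43%.
2016: real = 3391.2/1.472 = 2303.80; growth vs 2015 (2025.15) = 13.76%.

2016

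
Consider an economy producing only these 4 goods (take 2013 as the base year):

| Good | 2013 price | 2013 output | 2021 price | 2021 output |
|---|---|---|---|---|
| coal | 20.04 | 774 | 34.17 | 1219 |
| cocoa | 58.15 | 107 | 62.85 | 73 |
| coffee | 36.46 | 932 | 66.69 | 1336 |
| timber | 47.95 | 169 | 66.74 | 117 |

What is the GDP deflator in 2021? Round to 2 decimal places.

Nominal GDP 2021 = 34.17·1219 + 62.85·73 + 66.69·1336 + 66.74·117 = 143147.70.
Real GDP 2021 (at 2013 prices) = 20.04·1219 + 58.15·73 + 36.46·1336 + 47.95·117 = 82994.42.
Deflator = Nominal/Real × 100 = 143147.70/82994.42 × 100 = 172.479.

172.48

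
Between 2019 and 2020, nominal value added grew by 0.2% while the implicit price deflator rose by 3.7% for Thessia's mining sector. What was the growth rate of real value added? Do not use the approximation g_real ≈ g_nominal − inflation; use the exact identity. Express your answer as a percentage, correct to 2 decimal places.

-3.38%

(1 + g_nom) = (1 + g_real)(1 + π), so g_real = 1.0020 / 1.0370 − 1 = -0.03375.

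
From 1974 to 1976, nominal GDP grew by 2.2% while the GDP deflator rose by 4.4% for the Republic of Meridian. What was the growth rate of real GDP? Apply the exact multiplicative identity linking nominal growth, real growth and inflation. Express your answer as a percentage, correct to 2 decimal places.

-2.11%

(1 + g_nom) = (1 + g_real)(1 + π), so g_real = 1.0220 / 1.0440 − 1 = -0.02107.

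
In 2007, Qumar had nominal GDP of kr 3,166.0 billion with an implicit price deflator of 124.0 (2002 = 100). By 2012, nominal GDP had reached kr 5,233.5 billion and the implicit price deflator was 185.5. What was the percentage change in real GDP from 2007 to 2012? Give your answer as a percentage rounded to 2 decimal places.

10.50%

Deflate each year: 2007 → 3166.0/1.240 = 2553.23; 2012 → 5233.5/1.855 = 2821.29.
So real GDP changed by 2821.29/2553.23 − 1 = 0.1050, i.e. 10.50%.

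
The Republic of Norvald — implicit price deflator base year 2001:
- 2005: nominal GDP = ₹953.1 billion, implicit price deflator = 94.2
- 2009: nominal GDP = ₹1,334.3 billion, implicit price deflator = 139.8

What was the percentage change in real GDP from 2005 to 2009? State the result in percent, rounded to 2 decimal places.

-5.67%

Real GDP 2005 = 953.1 / 0.942 = 1011.78.
Real GDP 2009 = 1334.3 / 1.398 = 954.43.
Real growth = 954.43 / 1011.78 − 1 = -0.0567.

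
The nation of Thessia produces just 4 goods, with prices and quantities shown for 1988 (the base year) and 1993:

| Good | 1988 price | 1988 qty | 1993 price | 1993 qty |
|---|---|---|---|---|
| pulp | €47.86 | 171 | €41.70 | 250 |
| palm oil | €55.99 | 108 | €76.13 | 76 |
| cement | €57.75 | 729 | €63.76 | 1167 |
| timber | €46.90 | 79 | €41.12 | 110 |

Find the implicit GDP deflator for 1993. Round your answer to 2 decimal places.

107.17

Nominal GDP 1993 = 41.70·250 + 76.13·76 + 63.76·1167 + 41.12·110 = 95142.00.
Real GDP 1993 (at 1988 prices) = 47.86·250 + 55.99·76 + 57.75·1167 + 46.90·110 = 88773.49.
Deflator = Nominal/Real × 100 = 95142.00/88773.49 × 100 = 107.174.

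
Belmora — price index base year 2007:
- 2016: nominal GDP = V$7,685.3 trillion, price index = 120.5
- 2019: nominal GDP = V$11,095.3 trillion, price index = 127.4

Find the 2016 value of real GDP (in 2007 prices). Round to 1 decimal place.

Real GDP = Nominal / (price index/100) = 7685.3 / 1.205 = 6377.84.

V$6,377.8 trillion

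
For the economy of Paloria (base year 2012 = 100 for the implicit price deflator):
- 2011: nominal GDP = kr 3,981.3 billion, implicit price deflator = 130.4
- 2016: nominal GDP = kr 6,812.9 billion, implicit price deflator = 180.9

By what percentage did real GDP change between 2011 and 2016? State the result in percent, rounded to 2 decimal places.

Real GDP 2011 = 3981.3 / 1.304 = 3053.14.
Real GDP 2016 = 6812.9 / 1.809 = 3766.11.
Real growth = 3766.11 / 3053.14 − 1 = 0.2335.

23.35%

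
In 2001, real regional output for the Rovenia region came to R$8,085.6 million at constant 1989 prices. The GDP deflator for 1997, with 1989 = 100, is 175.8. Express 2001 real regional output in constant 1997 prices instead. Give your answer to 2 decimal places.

Real regional output in 1997 prices = Real regional output in 1989 prices × (P_1997/P_1989) = 8085.6 × 1.758 = 14214.48.

R$14,214.48 million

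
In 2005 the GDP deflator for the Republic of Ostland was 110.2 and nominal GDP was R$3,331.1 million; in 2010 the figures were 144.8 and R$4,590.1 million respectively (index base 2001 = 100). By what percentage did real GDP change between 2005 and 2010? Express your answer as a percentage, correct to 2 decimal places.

Deflate each year: 2005 → 3331.1/1.102 = 3022.78; 2010 → 4590.1/1.448 = 3169.96.
So real GDP changed by 3169.96/3022.78 − 1 = 0.0487, i.e. 4.87%.

4.87%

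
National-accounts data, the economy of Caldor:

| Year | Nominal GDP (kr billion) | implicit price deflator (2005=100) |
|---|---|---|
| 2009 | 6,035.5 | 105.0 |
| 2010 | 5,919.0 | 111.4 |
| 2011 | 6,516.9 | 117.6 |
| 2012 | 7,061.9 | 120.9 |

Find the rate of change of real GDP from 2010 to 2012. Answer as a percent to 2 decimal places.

9.93%

Real GDP 2010 = 5919.0/1.114 = 5313.29.
Real GDP 2012 = 7061.9/1.209 = 5841.11.
Change = 5841.11/5313.29 − 1 = 0.0993.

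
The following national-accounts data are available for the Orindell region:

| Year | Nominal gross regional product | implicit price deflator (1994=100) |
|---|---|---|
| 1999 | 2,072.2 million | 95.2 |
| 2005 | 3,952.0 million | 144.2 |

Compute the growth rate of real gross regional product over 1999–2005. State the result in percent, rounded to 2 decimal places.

25.91%

Deflate each year: 1999 → 2072.2/0.952 = 2176.68; 2005 → 3952.0/1.442 = 2740.64.
So real gross regional product changed by 2740.64/2176.68 − 1 = 0.2591, i.e. 25.91%.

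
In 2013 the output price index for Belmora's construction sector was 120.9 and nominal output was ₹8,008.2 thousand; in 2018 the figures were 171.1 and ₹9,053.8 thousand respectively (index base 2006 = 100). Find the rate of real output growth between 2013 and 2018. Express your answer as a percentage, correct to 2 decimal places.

Real output 2013 = 8008.2 / 1.209 = 6623.82.
Real output 2018 = 9053.8 / 1.711 = 5291.53.
Real growth = 5291.53 / 6623.82 − 1 = -0.2011.

-20.11%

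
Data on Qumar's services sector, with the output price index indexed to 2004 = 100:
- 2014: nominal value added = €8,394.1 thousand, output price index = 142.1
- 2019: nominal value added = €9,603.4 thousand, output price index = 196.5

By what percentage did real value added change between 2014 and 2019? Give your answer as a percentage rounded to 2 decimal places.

Deflate each year: 2014 → 8394.1/1.421 = 5907.18; 2019 → 9603.4/1.965 = 4887.23.
So real value added changed by 4887.23/5907.18 − 1 = -0.1727, i.e. -17.27%.

-17.27%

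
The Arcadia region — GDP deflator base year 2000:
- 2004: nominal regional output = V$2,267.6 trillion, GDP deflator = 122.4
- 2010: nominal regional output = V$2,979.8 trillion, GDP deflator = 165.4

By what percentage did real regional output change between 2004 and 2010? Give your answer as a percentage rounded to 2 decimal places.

-2.76%

Real regional output 2004 = 2267.6 / 1.224 = 1852.61.
Real regional output 2010 = 2979.8 / 1.654 = 1801.57.
Real growth = 1801.57 / 1852.61 − 1 = -0.0276.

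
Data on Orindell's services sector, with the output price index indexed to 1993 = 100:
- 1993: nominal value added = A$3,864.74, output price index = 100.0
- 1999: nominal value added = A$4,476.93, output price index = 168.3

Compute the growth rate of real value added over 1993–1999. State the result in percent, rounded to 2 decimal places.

Real value added 1993 = 3864.74 / 1.000 = 3864.74.
Real value added 1999 = 4476.93 / 1.683 = 2660.09.
Real growth = 2660.09 / 3864.74 − 1 = -0.3117.

-31.17%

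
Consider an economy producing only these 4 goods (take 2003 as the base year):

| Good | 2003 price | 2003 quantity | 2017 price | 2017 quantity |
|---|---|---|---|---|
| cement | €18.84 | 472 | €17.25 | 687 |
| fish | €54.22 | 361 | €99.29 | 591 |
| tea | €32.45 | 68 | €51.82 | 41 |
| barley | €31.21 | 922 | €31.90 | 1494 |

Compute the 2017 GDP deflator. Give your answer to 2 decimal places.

129.45

Nominal GDP 2017 = 17.25·687 + 99.29·591 + 51.82·41 + 31.90·1494 = 120314.36.
Real GDP 2017 (at 2003 prices) = 18.84·687 + 54.22·591 + 32.45·41 + 31.21·1494 = 92945.29.
Deflator = Nominal/Real × 100 = 120314.36/92945.29 × 100 = 129.446.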